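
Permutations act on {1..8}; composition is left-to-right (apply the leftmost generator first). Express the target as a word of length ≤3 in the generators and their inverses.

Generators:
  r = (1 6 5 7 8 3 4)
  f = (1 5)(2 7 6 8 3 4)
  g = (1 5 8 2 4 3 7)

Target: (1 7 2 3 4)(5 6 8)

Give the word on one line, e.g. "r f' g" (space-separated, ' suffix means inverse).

  after r': (1 4 3 8 7 5 6)
  after g: (1 3 2 4 7 8)(5 6)
  after g: (1 7 2 3 4)(5 6 8)

r' g g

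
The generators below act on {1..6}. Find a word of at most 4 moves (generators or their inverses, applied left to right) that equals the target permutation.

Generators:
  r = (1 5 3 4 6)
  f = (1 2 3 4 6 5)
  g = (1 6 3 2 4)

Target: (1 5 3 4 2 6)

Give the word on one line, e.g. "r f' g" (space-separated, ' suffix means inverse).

  after r': (1 6 4 3 5)
  after f: (1 5 2 3)
  after g': (1 5 3 4 2 6)

r' f g'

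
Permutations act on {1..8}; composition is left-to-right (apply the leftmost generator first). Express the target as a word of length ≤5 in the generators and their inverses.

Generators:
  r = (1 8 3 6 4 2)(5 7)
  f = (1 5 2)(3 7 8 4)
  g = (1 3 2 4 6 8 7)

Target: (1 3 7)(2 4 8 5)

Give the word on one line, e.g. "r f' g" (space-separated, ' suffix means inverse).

  after r: (1 8 3 6 4 2)(5 7)
  after g: (1 7 5)(2 3 8)
  after f': (1 3 7)(2 4 8 5)

r g f'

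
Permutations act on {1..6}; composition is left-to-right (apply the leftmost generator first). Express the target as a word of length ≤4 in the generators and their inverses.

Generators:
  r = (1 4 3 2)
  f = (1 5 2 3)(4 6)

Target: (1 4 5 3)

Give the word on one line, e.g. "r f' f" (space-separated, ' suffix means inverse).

r f' f'

  after r: (1 4 3 2)
  after f': (1 6 4 2 3 5)
  after f': (1 4 5 3)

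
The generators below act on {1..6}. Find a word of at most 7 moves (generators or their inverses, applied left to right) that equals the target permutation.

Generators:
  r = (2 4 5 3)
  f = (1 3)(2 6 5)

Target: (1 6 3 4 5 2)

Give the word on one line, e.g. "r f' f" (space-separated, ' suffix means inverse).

r' f r f' f'

  after r': (2 3 5 4)
  after f: (1 3 2)(4 6 5)
  after r: (1 2)(3 4 6)
  after f': (1 5 6)(2 3 4)
  after f': (1 6 3 4 5 2)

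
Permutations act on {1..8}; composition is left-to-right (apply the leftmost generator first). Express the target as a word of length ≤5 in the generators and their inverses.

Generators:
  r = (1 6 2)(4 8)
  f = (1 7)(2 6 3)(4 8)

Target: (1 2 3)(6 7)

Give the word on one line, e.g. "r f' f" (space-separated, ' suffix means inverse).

r' f r' r'

  after r': (1 2 6)(4 8)
  after f: (1 6 7)(2 3)
  after r': (2 3 6 7)(4 8)
  after r': (1 2 3)(6 7)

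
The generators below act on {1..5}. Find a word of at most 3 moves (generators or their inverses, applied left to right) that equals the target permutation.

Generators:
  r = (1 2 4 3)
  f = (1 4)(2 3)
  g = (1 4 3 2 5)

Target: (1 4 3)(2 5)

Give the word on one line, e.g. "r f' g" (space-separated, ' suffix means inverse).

  after f': (1 4)(2 3)
  after r: (1 3 4 2)
  after g': (1 4 3)(2 5)

f' r g'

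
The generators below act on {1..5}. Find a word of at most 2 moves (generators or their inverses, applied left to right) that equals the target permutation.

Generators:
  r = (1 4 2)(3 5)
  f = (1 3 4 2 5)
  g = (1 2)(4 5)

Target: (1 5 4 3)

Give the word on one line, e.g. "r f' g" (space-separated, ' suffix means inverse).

  after r': (1 2 4)(3 5)
  after f: (1 5 4 3)

r' f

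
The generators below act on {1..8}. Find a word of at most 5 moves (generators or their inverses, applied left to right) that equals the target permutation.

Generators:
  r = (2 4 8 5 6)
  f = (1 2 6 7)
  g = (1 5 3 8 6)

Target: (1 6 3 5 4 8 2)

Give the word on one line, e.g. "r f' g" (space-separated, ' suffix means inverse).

  after r': (2 6 5 8 4)
  after r': (2 5 4 6 8)
  after g': (1 6 3 5 4 8 2)

r' r' g'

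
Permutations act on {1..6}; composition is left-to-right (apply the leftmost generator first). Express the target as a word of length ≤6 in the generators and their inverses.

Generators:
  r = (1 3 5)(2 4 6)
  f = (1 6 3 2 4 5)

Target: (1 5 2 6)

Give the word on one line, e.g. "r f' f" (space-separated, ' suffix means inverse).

  after f: (1 6 3 2 4 5)
  after f: (1 3 4)(2 5 6)
  after r: (1 5 2)(3 6 4)
  after r: (2 3)(4 5)
  after f': (1 5 2 6)

f f r r f'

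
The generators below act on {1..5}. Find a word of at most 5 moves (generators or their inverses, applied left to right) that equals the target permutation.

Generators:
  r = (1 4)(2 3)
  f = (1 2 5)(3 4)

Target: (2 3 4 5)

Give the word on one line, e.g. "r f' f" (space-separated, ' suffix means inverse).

  after f': (1 5 2)(3 4)
  after f': (1 2 5)
  after r: (1 3 2 5 4)
  after f': (1 4 5 3)
  after r: (2 3 4 5)

f' f' r f' r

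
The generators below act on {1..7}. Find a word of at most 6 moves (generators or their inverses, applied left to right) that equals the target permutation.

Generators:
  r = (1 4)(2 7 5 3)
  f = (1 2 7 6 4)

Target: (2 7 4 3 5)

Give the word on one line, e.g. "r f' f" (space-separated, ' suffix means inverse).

  after f': (1 4 6 7 2)
  after f': (1 6 2 4 7)
  after r: (1 6 7 4 5 3 2)
  after f: (1 4 5 3 7)
  after r: (2 7 4 3 5)

f' f' r f r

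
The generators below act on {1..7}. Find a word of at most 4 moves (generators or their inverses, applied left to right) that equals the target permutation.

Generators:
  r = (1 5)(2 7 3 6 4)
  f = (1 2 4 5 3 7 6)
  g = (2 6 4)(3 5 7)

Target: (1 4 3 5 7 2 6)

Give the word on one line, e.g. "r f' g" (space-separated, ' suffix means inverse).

  after f: (1 2 4 5 3 7 6)
  after g': (1 4 3 5 7 2 6)

f g'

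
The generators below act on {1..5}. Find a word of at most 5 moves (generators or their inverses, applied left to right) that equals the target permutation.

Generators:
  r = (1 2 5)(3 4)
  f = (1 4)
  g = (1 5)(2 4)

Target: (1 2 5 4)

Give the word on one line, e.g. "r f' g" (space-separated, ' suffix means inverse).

  after r': (1 5 2)(3 4)
  after r': (1 2 5)
  after f': (1 2 5 4)

r' r' f'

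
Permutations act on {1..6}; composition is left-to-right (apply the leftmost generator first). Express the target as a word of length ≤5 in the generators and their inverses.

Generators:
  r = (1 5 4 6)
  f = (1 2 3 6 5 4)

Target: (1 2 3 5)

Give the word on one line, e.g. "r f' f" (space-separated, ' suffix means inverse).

f r r

  after f: (1 2 3 6 5 4)
  after r: (1 2 3)(4 5 6)
  after r: (1 2 3 5)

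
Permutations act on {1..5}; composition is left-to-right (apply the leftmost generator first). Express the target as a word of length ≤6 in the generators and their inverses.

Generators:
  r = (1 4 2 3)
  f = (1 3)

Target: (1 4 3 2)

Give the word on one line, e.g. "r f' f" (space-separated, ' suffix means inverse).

r' f r' f r

  after r': (1 3 2 4)
  after f: (2 4 3)
  after r': (1 3 4 2)
  after f: (2 3 4)
  after r: (1 4 3 2)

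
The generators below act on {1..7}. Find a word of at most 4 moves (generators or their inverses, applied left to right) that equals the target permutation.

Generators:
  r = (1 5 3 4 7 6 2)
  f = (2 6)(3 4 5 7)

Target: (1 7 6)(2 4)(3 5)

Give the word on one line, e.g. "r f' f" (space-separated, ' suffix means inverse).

  after r: (1 5 3 4 7 6 2)
  after r: (1 3 7 2 5 4 6)
  after f': (1 7 6)(2 4)(3 5)

r r f'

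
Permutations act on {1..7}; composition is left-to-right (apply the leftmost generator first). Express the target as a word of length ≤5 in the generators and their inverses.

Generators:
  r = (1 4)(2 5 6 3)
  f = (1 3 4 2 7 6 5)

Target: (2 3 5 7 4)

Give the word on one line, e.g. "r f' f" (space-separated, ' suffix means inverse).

r f r' f r'

  after r: (1 4)(2 5 6 3)
  after f: (1 2)(3 7 6 4)
  after r': (1 3 7 5 2 4 6)
  after f: (1 4 5 7)(3 6)
  after r': (2 3 5 7 4)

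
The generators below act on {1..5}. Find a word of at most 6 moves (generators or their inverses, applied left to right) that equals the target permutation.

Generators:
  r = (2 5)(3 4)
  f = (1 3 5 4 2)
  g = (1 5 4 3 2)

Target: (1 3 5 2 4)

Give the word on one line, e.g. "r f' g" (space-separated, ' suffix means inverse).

  after r': (2 5)(3 4)
  after f: (1 3 2 4 5)
  after g: (1 2 3)
  after f: (2 5 4)
  after f: (1 3 5 2 4)

r' f g f f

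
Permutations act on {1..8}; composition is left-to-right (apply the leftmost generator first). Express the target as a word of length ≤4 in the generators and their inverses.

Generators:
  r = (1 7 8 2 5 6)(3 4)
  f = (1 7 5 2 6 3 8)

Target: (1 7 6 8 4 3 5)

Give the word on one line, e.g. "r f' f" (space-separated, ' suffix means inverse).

  after f': (1 8 3 6 2 5 7)
  after r': (1 7 6 8 4 3 5)

f' r'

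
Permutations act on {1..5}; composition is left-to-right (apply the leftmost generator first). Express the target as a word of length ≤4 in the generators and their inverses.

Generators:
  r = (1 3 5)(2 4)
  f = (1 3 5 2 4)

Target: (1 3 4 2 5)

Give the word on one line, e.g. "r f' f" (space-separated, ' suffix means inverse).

  after r: (1 3 5)(2 4)
  after f: (1 5 3 2)
  after r': (1 3 4 2 5)

r f r'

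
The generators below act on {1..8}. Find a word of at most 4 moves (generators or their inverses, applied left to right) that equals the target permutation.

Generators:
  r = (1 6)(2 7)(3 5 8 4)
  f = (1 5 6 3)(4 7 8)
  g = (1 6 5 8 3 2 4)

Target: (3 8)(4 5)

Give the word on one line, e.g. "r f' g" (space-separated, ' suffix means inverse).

  after r: (1 6)(2 7)(3 5 8 4)
  after r: (3 8)(4 5)

r r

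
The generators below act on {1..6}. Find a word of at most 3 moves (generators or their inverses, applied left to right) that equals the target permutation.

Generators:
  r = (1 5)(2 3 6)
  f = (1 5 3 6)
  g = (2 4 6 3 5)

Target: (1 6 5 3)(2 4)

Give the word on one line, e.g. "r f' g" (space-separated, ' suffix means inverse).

f' r' g'

  after f': (1 6 3 5)
  after r': (1 3)(2 6)
  after g': (1 6 5 3)(2 4)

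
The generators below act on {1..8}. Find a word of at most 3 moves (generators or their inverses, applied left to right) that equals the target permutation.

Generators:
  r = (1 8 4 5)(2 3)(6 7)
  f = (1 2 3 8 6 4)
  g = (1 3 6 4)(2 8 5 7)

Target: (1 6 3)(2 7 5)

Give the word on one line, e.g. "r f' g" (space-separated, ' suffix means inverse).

r' r' g'

  after r': (1 5 4 8)(2 3)(6 7)
  after r': (1 4)(5 8)
  after g': (1 6 3)(2 7 5)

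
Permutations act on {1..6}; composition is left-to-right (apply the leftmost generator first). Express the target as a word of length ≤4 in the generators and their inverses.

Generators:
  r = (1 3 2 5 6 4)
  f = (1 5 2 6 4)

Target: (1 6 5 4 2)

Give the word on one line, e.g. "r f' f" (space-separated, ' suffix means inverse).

f' f'

  after f': (1 4 6 2 5)
  after f': (1 6 5 4 2)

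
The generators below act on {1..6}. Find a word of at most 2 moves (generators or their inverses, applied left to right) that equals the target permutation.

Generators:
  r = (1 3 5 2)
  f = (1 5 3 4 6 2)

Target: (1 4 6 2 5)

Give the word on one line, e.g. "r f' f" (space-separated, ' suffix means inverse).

  after r: (1 3 5 2)
  after f: (1 4 6 2 5)

r f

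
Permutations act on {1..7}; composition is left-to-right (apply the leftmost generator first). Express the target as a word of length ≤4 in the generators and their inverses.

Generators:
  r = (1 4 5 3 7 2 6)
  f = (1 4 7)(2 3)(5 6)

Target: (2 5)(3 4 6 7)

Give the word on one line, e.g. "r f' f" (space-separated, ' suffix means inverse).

  after r: (1 4 5 3 7 2 6)
  after f': (2 5)(3 4 6 7)

r f'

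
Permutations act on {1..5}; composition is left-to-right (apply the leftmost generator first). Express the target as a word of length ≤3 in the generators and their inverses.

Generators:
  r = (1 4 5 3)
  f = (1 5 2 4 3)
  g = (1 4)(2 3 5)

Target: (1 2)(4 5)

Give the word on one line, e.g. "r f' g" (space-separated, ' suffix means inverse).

g f' r'

  after g: (1 4)(2 3 5)
  after f': (1 2 4 3)
  after r': (1 2)(4 5)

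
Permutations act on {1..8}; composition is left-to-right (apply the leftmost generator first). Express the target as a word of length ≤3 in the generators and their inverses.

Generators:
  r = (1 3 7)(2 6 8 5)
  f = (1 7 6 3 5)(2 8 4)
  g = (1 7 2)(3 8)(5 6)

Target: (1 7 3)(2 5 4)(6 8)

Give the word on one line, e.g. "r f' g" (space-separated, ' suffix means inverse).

g r f

  after g: (1 7 2)(3 8)(5 6)
  after r: (2 3 5 8 7 6)
  after f: (1 7 3)(2 5 4)(6 8)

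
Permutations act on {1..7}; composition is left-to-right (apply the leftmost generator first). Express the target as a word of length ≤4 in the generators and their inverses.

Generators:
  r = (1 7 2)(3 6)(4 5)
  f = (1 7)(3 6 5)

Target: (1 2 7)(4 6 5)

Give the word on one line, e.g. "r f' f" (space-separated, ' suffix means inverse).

r' f f

  after r': (1 2 7)(3 6)(4 5)
  after f: (1 2)(3 5 4)
  after f: (1 2 7)(4 6 5)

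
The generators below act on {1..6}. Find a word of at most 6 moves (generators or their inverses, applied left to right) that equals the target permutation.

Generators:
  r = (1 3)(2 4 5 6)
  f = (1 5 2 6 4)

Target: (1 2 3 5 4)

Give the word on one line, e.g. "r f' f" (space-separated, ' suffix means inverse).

  after f: (1 5 2 6 4)
  after r': (1 4 3)(2 5 6)
  after f': (1 6 5 2)(3 4)
  after r: (1 2 3 5 4)

f r' f' r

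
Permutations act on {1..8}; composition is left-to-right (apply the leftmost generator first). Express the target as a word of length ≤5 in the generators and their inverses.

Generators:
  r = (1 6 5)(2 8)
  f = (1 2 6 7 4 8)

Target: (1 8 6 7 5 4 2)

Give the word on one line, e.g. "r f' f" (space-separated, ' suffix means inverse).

  after f': (1 8 4 7 6 2)
  after r: (1 2 6 8 4 7 5)
  after f': (4 6)(5 8 7)
  after f': (1 8 6 7 5 4 2)

f' r f' f'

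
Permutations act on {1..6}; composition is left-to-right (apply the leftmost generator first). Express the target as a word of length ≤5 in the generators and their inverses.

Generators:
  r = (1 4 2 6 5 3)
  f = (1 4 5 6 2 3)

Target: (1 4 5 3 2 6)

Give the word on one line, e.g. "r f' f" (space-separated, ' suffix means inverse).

  after r': (1 3 5 6 2 4)
  after f: (2 5)(3 6)
  after f: (1 4 5 3 2 6)

r' f f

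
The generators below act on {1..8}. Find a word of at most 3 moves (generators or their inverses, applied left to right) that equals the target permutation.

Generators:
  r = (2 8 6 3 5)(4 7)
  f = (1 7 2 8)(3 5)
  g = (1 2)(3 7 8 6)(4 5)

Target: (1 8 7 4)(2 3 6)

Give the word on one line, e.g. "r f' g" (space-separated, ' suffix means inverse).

  after r': (2 5 3 6 8)(4 7)
  after f': (1 8 7 4)(2 3 6)

r' f'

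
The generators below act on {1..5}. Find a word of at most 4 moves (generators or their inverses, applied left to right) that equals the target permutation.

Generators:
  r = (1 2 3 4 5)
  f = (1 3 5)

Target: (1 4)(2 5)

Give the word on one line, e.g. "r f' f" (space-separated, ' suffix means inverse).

f' r' f f

  after f': (1 5 3)
  after r': (1 4 3 5 2)
  after f: (1 4 5 2 3)
  after f: (1 4)(2 5)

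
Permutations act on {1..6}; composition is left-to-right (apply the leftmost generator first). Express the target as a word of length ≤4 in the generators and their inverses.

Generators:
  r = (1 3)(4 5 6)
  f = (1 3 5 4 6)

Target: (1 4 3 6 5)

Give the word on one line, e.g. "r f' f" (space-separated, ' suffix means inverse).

  after f': (1 6 4 5 3)
  after f': (1 4 3 6 5)

f' f'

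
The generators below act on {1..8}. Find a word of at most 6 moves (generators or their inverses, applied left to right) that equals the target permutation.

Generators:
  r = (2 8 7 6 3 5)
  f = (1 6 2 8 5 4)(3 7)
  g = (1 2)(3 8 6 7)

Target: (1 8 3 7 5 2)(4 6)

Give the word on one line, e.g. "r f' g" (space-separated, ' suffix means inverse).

r' g' f r' f

  after r': (2 5 3 6 7 8)
  after g': (1 2 5 7 3 8)
  after f: (1 8 6 2 4)(3 5)
  after r': (1 2 4)(5 6)(7 8)
  after f: (1 8 3 7 5 2)(4 6)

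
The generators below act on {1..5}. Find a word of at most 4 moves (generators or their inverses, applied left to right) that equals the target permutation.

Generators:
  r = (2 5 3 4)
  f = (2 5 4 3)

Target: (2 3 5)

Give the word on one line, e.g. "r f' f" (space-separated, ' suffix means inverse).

  after r': (2 4 3 5)
  after r': (2 3)(4 5)
  after f': (2 4)
  after r': (2 3 5)

r' r' f' r'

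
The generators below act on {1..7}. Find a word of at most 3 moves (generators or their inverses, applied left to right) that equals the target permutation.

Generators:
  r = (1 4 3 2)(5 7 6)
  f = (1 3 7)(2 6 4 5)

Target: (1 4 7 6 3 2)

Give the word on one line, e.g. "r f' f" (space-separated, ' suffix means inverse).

r' f f

  after r': (1 2 3 4)(5 6 7)
  after f: (1 6)(2 7)(3 5 4)
  after f: (1 4 7 6 3 2)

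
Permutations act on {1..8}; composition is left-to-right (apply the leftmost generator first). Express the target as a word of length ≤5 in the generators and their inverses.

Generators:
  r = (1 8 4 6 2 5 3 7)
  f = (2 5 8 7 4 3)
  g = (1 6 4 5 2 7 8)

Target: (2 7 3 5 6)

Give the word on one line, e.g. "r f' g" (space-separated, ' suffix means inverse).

f' f' r' g r'

  after f': (2 3 4 7 8 5)
  after f': (2 4 8)(3 7 5)
  after r': (1 7 2 8 6 4)
  after g: (1 8 4 6 5 2)
  after r': (2 7 3 5 6)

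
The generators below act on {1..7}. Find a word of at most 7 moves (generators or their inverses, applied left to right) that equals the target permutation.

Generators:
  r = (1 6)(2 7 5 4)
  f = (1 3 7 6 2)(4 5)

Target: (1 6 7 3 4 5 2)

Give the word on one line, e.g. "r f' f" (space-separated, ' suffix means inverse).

  after r': (1 6)(2 4 5 7)
  after f': (1 7 6 2 5 3)
  after r': (1 2 7)(3 6 4 5)
  after f: (2 6 5 7 3)
  after r': (1 6 7 3 4 5 2)

r' f' r' f r'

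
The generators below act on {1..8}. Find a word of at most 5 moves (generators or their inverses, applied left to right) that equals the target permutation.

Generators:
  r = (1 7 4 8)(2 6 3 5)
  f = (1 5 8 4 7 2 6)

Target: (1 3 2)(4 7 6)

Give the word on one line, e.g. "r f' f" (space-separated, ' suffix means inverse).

  after f': (1 6 2 7 4 8 5)
  after r: (1 3 5 7 8 2 4)
  after f': (1 3)(2 8 7 5 4 6)
  after f': (1 3 6 7)(2 5 8 4)
  after f': (1 3 2)(4 7 6)

f' r f' f' f'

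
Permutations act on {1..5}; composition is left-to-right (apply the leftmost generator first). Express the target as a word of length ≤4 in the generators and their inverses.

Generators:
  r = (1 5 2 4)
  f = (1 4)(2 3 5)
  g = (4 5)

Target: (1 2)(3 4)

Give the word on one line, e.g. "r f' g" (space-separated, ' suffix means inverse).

  after g: (4 5)
  after f': (1 4 3 2 5)
  after r': (1 2)(3 5 4)
  after g': (1 2)(3 4)

g f' r' g'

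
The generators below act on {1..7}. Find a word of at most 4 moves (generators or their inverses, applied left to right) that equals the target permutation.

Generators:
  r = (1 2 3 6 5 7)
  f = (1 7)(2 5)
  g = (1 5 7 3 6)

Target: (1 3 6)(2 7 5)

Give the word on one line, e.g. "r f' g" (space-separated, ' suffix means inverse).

f' g

  after f': (1 7)(2 5)
  after g: (1 3 6)(2 7 5)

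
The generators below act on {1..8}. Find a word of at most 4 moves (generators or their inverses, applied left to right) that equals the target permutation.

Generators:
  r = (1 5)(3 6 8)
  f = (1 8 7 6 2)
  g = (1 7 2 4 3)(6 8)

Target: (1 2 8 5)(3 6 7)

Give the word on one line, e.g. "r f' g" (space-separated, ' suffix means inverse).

f' r

  after f': (1 2 6 7 8)
  after r: (1 2 8 5)(3 6 7)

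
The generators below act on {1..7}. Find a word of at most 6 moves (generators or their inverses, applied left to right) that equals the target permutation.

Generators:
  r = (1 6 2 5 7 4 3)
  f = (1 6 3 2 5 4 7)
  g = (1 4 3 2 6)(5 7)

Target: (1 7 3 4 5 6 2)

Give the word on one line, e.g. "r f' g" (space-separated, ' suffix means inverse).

  after r': (1 3 4 7 5 2 6)
  after g: (1 2)(4 5 6)
  after r: (1 5 2 6 3)(4 7)
  after g: (1 7 3 4 5 6 2)

r' g r g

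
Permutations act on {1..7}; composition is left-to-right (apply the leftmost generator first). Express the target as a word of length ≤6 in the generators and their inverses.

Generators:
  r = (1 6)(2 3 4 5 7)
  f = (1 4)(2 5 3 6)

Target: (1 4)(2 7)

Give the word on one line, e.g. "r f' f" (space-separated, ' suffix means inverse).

  after r: (1 6)(2 3 4 5 7)
  after f: (1 2 6 4 3)(5 7)
  after f: (1 5 7 3 4 6)
  after r': (1 4)(2 7)

r f f r'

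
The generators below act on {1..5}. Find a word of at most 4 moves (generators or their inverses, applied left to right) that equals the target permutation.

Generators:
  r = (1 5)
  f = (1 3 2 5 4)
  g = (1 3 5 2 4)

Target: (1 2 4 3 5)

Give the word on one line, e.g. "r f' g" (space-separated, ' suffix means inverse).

  after f: (1 3 2 5 4)
  after f: (1 2 4 3 5)

f f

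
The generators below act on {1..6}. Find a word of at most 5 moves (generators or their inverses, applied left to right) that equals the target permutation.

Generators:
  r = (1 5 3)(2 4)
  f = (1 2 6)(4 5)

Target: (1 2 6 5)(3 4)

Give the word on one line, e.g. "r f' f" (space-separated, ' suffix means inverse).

r' r' f r

  after r': (1 3 5)(2 4)
  after r': (1 5 3)
  after f: (1 4 5 3 2 6)
  after r: (1 2 6 5)(3 4)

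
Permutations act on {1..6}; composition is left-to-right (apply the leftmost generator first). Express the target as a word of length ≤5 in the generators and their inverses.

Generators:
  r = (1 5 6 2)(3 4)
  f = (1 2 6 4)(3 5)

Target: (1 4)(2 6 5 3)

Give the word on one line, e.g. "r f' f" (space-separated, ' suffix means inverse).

  after r: (1 5 6 2)(3 4)
  after r: (1 6)(2 5)
  after f': (1 2 3 5)(4 6)
  after r: (2 4)(3 6)
  after f': (1 4)(2 6 5 3)

r r f' r f'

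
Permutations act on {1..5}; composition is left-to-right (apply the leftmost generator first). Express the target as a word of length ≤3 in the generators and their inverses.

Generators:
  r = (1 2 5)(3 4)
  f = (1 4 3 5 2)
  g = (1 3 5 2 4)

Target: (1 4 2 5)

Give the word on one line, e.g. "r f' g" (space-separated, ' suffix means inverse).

  after g': (1 4 2 5 3)
  after f: (1 3 4)
  after r: (1 4 2 5)

g' f r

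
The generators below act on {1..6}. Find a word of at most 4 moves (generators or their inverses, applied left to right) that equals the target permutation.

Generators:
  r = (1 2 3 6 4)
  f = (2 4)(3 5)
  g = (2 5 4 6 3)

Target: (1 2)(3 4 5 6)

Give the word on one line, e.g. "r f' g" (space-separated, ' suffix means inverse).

  after r': (1 4 6 3 2)
  after g': (1 5 2)
  after f': (1 3 5 4 2)
  after g: (1 2)(3 4 5 6)

r' g' f' g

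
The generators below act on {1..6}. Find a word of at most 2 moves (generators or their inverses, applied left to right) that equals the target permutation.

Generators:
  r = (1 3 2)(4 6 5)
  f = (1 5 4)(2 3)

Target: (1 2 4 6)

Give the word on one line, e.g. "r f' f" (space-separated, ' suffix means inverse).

r f'

  after r: (1 3 2)(4 6 5)
  after f': (1 2 4 6)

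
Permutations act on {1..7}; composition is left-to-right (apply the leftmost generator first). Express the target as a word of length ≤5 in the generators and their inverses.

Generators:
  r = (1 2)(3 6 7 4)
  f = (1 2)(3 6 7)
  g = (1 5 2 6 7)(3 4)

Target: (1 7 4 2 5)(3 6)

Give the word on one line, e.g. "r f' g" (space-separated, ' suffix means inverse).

r' r' g'

  after r': (1 2)(3 4 7 6)
  after r': (3 7)(4 6)
  after g': (1 7 4 2 5)(3 6)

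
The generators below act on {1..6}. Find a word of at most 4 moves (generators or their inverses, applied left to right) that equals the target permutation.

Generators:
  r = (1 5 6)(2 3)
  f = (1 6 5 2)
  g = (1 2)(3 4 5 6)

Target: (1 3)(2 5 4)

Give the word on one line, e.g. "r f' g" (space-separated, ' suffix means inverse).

  after g: (1 2)(3 4 5 6)
  after g: (3 5)(4 6)
  after g: (1 2)(3 6 5 4)
  after r: (1 3)(2 5 4)

g g g r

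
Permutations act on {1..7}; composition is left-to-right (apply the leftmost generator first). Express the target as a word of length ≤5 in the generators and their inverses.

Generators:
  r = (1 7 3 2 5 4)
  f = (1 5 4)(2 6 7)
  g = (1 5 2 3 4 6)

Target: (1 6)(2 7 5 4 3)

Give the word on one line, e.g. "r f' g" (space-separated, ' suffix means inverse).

  after f': (1 4 5)(2 7 6)
  after f': (1 5 4)(2 6 7)
  after r: (1 4 7 5)(2 6 3)
  after g: (1 6 4 7 2)
  after r: (1 6)(2 7 5 4 3)

f' f' r g r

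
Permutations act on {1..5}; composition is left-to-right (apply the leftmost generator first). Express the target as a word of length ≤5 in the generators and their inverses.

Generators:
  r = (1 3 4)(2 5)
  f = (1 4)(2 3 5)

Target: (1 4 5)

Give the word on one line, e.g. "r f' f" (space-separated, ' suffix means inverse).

  after r': (1 4 3)(2 5)
  after f: (3 4 5)
  after r: (1 3)(2 5 4)
  after r: (1 4 5)

r' f r r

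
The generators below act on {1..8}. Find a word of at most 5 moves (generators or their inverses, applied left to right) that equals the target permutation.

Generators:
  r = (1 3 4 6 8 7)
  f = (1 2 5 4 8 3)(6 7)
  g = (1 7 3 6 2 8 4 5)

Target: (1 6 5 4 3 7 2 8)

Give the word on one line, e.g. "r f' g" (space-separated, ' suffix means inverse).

  after f': (1 3 8 4 5 2)(6 7)
  after r: (1 4 5 2 3 7 8 6)
  after g': (1 8 3)(2 7)(5 6)
  after r': (1 6 5 4 3 7 2 8)

f' r g' r'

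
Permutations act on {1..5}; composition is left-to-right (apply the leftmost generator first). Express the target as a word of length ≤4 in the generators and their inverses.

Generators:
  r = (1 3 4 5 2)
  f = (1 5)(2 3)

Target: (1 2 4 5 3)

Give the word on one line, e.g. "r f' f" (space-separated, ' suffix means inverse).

f' r

  after f': (1 5)(2 3)
  after r: (1 2 4 5 3)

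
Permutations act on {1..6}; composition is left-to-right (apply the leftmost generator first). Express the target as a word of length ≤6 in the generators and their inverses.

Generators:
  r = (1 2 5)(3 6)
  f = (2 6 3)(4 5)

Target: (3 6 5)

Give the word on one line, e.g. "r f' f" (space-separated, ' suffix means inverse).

  after r': (1 5 2)(3 6)
  after f': (1 4 5 3 2)
  after f': (1 5 6 2)
  after r: (3 6 5)

r' f' f' r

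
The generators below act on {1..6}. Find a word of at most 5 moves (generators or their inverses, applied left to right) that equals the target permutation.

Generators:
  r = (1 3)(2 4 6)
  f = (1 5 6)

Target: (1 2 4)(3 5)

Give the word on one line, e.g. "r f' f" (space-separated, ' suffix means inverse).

f' r f

  after f': (1 6 5)
  after r: (1 2 4 6 5 3)
  after f: (1 2 4)(3 5)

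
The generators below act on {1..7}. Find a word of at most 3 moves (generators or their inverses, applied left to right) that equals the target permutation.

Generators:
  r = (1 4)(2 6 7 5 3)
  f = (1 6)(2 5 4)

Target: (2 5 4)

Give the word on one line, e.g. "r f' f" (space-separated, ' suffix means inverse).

f' f'

  after f': (1 6)(2 4 5)
  after f': (2 5 4)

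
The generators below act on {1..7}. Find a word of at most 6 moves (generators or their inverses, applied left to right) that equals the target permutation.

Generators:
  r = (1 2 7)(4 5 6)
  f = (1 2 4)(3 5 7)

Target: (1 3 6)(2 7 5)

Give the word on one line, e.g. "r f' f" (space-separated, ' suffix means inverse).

f' r f' r'

  after f': (1 4 2)(3 7 5)
  after r: (1 5 3)(4 7 6)
  after f': (1 3 4 5 7 6 2)
  after r': (1 3 6)(2 7 5)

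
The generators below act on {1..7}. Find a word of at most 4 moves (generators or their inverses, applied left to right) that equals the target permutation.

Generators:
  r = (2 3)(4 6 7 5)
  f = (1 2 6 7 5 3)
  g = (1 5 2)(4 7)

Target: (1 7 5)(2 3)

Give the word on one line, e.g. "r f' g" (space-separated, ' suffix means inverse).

g r f' g'

  after g: (1 5 2)(4 7)
  after r: (1 4 5 3 2)(6 7)
  after f': (1 4 7 2 3)
  after g': (1 7 5)(2 3)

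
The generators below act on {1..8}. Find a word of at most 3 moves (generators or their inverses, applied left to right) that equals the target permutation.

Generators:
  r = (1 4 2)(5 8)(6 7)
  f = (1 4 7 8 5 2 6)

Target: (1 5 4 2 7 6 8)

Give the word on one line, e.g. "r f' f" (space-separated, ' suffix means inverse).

  after f': (1 6 2 5 8 7 4)
  after f': (1 2 8 4 6 5 7)
  after f': (1 5 4 2 7 6 8)

f' f' f'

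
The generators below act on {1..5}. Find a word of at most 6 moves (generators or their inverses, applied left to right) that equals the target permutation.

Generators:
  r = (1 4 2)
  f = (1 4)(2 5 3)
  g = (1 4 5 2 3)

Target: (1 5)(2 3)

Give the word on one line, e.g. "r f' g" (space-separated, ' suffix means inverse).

f r f r

  after f: (1 4)(2 5 3)
  after r: (1 2 5 3)
  after f: (1 5 2 3 4)
  after r: (1 5)(2 3)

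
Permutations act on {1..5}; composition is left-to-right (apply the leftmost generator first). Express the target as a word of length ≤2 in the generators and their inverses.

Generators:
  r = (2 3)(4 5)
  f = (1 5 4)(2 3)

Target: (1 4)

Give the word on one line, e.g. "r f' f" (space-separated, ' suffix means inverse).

f r

  after f: (1 5 4)(2 3)
  after r: (1 4)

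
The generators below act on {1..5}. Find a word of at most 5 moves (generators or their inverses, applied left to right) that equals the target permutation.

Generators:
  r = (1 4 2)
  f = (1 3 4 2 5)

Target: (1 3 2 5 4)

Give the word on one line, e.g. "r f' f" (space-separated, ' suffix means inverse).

f r' r'

  after f: (1 3 4 2 5)
  after r': (1 3)(2 5)
  after r': (1 3 2 5 4)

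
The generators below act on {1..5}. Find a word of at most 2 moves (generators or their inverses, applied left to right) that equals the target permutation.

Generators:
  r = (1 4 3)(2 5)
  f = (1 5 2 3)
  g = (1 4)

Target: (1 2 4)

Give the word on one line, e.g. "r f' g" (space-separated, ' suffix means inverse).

f r'

  after f: (1 5 2 3)
  after r': (1 2 4)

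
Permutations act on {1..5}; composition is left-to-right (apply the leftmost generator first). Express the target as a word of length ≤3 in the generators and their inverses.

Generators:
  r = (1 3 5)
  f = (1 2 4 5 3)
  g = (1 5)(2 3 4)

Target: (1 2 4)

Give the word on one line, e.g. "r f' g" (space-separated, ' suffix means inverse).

  after f: (1 2 4 5 3)
  after r: (1 2 4)

f r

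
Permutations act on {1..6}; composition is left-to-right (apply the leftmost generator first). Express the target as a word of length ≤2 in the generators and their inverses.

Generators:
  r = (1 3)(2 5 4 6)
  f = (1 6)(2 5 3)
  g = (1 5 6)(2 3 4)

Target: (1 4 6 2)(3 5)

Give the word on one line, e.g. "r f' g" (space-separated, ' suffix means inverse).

r' g

  after r': (1 3)(2 6 4 5)
  after g: (1 4 6 2)(3 5)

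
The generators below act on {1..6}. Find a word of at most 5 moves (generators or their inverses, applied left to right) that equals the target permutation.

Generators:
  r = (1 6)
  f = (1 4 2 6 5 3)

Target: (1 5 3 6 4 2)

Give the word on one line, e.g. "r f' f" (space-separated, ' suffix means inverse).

r f r' r' r'

  after r: (1 6)
  after f: (1 5 3)(2 6 4)
  after r': (1 5 3 6 4 2)
  after r': (1 5 3)(2 6 4)
  after r': (1 5 3 6 4 2)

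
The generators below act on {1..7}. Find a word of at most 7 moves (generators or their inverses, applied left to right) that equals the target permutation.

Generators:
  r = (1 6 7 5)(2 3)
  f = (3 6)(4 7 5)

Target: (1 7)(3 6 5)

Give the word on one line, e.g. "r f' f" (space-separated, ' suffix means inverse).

  after r: (1 6 7 5)(2 3)
  after r: (1 7)(5 6)
  after f': (1 4 5 3 6 7)
  after f': (1 5 6 4 7)
  after f': (1 7)(3 6 5)

r r f' f' f'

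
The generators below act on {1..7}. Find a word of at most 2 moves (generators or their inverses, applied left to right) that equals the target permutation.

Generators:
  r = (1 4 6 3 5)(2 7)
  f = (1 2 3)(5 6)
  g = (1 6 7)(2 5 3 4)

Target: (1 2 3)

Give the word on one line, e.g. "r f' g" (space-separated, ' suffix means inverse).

  after f': (1 3 2)(5 6)
  after f': (1 2 3)

f' f'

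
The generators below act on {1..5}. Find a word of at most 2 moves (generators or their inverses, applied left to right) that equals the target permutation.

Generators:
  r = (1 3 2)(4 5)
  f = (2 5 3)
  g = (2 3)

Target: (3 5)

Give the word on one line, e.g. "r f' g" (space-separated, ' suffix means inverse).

  after f': (2 3 5)
  after g': (3 5)

f' g'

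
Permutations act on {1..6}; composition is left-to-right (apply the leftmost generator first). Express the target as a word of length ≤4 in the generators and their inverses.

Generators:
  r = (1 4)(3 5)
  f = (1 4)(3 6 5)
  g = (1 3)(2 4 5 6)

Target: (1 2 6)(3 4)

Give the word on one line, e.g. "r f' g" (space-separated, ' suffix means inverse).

  after f': (1 4)(3 5 6)
  after r: (5 6)
  after r: (1 4)(3 5 6)
  after g': (1 2 6)(3 4)

f' r r g'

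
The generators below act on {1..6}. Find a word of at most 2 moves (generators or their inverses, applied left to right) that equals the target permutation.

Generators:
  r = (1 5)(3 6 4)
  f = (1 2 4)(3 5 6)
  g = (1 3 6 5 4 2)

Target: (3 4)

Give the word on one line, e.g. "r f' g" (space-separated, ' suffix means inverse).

g' f'

  after g': (1 2 4 5 6 3)
  after f': (3 4)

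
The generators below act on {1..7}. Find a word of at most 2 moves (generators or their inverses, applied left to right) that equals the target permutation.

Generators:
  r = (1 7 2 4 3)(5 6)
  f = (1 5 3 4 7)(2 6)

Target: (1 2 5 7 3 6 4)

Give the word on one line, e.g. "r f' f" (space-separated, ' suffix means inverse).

f' r

  after f': (1 7 4 3 5)(2 6)
  after r: (1 2 5 7 3 6 4)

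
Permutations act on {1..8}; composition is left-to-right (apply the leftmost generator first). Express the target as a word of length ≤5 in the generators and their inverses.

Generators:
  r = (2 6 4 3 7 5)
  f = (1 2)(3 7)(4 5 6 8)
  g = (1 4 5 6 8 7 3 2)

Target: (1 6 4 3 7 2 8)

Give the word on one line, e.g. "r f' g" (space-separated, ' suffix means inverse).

  after r': (2 5 7 3 4 6)
  after f': (1 2 4 5 3 8 6)
  after r': (1 5 4 7 3 8 2 6)
  after g: (1 6 4 3 7 2 8)

r' f' r' g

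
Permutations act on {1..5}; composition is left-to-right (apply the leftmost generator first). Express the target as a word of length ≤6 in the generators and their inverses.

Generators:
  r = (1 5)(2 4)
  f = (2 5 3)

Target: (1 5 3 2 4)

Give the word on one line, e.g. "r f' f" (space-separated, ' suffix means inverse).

  after f': (2 3 5)
  after r: (1 5 4 2 3)
  after f: (1 3)(4 5)
  after r: (1 3 5 2 4)
  after f': (1 5 3 2 4)

f' r f r f'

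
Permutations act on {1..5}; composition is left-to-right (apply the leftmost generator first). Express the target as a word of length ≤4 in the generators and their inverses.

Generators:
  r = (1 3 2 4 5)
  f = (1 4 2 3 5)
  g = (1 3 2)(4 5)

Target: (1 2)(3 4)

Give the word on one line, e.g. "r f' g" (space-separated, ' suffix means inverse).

f r'

  after f: (1 4 2 3 5)
  after r': (1 2)(3 4)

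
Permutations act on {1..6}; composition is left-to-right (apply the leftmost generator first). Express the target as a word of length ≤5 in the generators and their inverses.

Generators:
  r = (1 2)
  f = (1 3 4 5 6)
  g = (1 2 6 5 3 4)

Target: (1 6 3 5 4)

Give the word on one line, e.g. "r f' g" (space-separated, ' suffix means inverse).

f g' r g' r

  after f: (1 3 4 5 6)
  after g': (1 5 2)(4 6)
  after r: (1 5)(4 6)
  after g': (1 6 3 5 4 2)
  after r: (1 6 3 5 4)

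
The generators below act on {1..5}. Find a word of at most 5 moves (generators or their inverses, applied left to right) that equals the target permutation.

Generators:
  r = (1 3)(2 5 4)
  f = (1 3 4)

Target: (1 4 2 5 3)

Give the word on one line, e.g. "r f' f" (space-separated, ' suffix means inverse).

  after r': (1 3)(2 4 5)
  after r': (2 5 4)
  after f': (1 4 2 5 3)

r' r' f'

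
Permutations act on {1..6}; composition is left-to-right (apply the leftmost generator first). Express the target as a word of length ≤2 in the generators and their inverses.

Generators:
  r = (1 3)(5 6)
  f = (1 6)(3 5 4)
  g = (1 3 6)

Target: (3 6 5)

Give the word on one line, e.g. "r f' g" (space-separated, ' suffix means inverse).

  after r: (1 3)(5 6)
  after g': (3 6 5)

r g'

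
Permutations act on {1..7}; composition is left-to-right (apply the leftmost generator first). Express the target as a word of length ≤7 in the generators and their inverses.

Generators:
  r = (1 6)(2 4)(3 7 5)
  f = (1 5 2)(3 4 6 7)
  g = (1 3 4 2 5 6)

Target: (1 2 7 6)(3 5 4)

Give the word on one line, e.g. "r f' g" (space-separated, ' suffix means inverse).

  after r': (1 6)(2 4)(3 5 7)
  after f': (1 4 5 6 2 3)
  after r': (1 2 5)(3 6 4 7)
  after g: (1 5 3)(2 6)(4 7)
  after f: (1 2 7 6)(3 5 4)

r' f' r' g f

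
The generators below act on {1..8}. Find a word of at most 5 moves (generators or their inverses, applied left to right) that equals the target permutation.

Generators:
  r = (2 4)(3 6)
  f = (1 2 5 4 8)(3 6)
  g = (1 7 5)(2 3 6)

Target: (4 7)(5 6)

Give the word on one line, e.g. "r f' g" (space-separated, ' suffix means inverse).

  after r: (2 4)(3 6)
  after f': (1 8 4)(2 5)
  after g: (1 8 4 7 5 3 6 2)
  after f: (4 7)(5 6)

r f' g f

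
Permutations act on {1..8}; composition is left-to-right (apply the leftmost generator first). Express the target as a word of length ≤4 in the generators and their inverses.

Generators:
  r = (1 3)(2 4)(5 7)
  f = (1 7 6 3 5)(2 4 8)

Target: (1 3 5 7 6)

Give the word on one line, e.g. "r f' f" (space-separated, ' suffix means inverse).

  after f': (1 5 3 6 7)(2 8 4)
  after r: (1 7 3 6 5)(2 8)
  after f': (2 4)(3 7 6)
  after r': (1 3 5 7 6)

f' r f' r'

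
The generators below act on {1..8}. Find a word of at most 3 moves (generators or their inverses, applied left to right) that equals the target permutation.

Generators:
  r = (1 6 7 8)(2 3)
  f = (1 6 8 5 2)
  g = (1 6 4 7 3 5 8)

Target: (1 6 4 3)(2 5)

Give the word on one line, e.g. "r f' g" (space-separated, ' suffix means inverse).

g' r g

  after g': (1 8 5 3 7 4 6)
  after r: (2 3 8 5)(4 7)
  after g: (1 6 4 3)(2 5)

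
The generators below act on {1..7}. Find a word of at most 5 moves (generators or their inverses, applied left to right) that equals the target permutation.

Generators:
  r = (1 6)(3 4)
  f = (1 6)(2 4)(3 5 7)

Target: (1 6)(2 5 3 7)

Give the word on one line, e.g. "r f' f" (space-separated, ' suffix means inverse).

  after f: (1 6)(2 4)(3 5 7)
  after r': (2 3 5 7 4)
  after f: (1 6)(2 5 3 7)

f r' f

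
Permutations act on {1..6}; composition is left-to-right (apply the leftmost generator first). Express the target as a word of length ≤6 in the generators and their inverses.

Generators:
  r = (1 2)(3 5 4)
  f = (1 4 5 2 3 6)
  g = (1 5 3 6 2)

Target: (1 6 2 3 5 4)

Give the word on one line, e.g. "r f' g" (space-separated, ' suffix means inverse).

  after g': (1 2 6 3 5)
  after f: (1 3 2)(4 5)
  after f: (1 6)(2 4)
  after r: (1 6 2 3 5 4)

g' f f r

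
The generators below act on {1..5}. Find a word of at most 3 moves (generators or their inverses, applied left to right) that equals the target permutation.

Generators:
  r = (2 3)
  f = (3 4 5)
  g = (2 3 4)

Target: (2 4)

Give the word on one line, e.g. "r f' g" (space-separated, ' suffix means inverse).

g' r

  after g': (2 4 3)
  after r: (2 4)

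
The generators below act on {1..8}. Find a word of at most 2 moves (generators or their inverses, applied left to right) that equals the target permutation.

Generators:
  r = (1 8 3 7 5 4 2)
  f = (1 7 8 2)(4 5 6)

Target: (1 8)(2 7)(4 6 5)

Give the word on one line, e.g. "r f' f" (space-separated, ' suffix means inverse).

f f

  after f: (1 7 8 2)(4 5 6)
  after f: (1 8)(2 7)(4 6 5)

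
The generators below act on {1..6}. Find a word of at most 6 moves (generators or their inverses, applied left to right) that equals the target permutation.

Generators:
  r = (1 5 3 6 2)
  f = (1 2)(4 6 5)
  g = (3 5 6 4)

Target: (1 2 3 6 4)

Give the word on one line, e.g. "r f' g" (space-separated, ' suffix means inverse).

  after r': (1 2 6 3 5)
  after g: (1 2 4 3 6 5)
  after r: (2 4 6 3)
  after g': (2 6 4 5 3)
  after r': (1 2 3 6 4)

r' g r g' r'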